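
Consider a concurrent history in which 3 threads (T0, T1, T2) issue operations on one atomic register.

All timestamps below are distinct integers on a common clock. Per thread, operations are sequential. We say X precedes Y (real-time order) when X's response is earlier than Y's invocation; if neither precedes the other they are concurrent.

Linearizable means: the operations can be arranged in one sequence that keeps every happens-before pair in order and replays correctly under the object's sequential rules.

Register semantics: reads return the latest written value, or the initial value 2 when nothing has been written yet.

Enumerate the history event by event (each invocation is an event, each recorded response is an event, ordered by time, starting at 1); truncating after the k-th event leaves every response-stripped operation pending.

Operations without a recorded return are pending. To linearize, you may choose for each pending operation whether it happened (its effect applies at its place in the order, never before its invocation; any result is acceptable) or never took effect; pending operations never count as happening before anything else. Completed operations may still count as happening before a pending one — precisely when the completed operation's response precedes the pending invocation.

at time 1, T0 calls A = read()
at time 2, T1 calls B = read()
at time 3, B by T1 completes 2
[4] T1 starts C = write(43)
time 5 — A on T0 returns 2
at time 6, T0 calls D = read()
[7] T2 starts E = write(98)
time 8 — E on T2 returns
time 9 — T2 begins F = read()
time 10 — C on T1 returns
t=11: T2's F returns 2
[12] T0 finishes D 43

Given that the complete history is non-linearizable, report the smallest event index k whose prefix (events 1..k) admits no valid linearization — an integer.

events 1..10 are linearizable, e.g. via A, B, C, D, E:
step 1: A read() → 2 — value 2
step 2: B read() → 2 — value 2
step 3: C write(43) — value 43
step 4: D read() (pending, included) — value 43
step 5: E write(98) — value 98
once event 11 joins (F's response, time 11), exhaustive search finds no witness
including or dropping the 1 pending operation (D) in any combination fails
take A, B, C, E, F (pending dropped): step 5 already fails, because F read() → 2 cannot occur there
take A, B, E, C, F (pending dropped): step 5 already fails, because F read() → 2 cannot occur there

11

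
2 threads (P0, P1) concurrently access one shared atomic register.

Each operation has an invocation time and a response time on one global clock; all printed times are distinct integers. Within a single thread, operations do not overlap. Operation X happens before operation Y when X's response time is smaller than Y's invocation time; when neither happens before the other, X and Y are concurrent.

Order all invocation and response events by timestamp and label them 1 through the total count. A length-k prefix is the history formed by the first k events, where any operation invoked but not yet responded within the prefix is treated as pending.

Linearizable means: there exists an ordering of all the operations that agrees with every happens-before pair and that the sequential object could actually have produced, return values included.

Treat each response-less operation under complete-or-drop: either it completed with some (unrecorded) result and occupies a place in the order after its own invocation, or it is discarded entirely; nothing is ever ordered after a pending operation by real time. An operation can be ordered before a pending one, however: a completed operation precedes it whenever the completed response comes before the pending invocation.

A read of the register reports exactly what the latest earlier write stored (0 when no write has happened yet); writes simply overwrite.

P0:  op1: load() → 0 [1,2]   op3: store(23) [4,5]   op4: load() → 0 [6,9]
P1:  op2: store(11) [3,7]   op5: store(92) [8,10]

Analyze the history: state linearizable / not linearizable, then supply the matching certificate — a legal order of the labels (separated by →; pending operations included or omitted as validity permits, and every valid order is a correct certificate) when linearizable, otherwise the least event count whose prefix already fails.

already the first 9 events (up to op4's response at time 9) admit no linearization; the first 8 still do
real-time-consistent orders of the 4 completed operations: 3 — all fail the atomic register replay
include/drop combinations of the 1 pending operation (op5) were all tried; none helps
e.g. op1, op2, op3, op4 (pending dropped): illegal at step 4, since op4 load() → 0 cannot apply there
e.g. op1, op3, op2, op4 (pending dropped): illegal at step 4, since op4 load() → 0 cannot apply there

not linearizable — minimal violating prefix: 9 events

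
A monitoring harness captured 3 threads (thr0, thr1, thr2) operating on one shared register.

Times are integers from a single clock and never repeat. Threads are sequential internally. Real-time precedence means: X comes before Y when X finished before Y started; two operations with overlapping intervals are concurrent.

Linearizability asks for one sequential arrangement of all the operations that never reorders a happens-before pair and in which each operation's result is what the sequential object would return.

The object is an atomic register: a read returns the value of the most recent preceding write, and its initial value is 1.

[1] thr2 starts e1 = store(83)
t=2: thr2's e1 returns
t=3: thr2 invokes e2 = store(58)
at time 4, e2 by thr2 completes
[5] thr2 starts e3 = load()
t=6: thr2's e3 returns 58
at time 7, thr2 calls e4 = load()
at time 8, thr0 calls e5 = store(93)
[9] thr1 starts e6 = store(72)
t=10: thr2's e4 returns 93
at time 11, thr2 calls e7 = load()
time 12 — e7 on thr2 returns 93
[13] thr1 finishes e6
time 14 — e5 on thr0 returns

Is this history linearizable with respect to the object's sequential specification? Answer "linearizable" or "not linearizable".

linearizable

one valid linearization: e1, e2, e3, e5, e4, e7, e6
after step 1 (e1 store(83)): value 83
after step 2 (e2 store(58)): value 58
after step 3 (e3 load() → 58): value 58
after step 4 (e5 store(93)): value 93
after step 5 (e4 load() → 93): value 93
after step 6 (e7 load() → 93): value 93
after step 7 (e6 store(72)): value 72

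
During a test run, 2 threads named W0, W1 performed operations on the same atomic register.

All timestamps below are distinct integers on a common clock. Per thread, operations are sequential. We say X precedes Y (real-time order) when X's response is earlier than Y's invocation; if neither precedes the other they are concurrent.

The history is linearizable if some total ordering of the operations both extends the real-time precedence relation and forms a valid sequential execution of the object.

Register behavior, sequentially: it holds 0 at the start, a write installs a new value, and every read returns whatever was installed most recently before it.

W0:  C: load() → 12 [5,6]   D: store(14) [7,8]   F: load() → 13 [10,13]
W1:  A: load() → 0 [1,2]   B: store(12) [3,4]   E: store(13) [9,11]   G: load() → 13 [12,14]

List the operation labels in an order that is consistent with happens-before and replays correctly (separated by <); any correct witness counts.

A < B < C < D < E < F < G

step 1: A load() → 0 — value 0
step 2: B store(12) — value 12
step 3: C load() → 12 — value 12
step 4: D store(14) — value 14
step 5: E store(13) — value 13
step 6: F load() → 13 — value 13
step 7: G load() → 13 — value 13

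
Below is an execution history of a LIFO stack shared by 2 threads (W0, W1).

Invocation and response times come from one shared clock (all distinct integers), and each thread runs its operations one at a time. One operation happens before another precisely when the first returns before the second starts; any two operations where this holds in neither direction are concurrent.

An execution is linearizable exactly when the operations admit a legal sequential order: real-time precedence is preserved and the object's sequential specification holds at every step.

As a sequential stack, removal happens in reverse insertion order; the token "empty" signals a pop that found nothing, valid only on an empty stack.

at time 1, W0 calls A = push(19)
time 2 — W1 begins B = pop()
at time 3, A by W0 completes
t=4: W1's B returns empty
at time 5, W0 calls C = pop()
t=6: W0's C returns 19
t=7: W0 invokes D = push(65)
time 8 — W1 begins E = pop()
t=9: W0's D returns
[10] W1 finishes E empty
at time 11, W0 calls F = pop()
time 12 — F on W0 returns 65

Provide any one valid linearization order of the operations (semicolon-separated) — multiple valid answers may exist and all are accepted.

B; A; C; E; D; F

1. B pop() → empty, leaving stack <>
2. A push(19), leaving stack <19>
3. C pop() → 19, leaving stack <>
4. E pop() → empty, leaving stack <>
5. D push(65), leaving stack <65>
6. F pop() → 65, leaving stack <>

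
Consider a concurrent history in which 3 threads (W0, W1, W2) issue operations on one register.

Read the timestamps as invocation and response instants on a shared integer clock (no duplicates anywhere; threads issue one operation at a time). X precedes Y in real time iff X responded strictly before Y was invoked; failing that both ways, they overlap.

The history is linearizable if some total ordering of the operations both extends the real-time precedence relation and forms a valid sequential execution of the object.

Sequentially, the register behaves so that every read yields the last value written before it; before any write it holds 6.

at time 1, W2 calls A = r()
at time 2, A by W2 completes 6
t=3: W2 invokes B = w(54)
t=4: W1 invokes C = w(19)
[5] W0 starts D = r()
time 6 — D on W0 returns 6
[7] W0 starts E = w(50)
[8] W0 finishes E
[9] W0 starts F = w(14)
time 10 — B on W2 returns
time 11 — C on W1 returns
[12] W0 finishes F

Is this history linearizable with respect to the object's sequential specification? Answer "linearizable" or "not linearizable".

one valid linearization: A, D, B, C, E, F
after step 1 (A r() → 6): value 6
after step 2 (D r() → 6): value 6
after step 3 (B w(54)): value 54
after step 4 (C w(19)): value 19
after step 5 (E w(50)): value 50
after step 6 (F w(14)): value 14

linearizable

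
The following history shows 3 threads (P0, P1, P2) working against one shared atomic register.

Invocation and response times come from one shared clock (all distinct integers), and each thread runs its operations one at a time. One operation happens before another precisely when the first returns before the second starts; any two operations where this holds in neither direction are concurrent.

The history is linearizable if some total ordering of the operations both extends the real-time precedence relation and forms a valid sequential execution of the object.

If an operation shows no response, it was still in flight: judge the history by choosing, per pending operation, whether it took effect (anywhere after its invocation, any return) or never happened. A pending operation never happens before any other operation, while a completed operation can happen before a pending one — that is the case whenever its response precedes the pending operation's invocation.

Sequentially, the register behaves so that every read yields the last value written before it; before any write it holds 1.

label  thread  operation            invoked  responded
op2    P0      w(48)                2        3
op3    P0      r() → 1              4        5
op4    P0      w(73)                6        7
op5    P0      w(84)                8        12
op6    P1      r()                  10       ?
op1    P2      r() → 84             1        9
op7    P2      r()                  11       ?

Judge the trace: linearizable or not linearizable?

not linearizable

already the first 5 events (up to op3's response at time 5) admit no linearization; the first 4 still do
a single order respects real time; the 2 completed atomic register operations fail replay along it
every completion of the 1 pending operation (op1) was checked; none linearizes
e.g. op2, op3 (pending dropped): illegal at step 2, since op3 r() → 1 cannot apply there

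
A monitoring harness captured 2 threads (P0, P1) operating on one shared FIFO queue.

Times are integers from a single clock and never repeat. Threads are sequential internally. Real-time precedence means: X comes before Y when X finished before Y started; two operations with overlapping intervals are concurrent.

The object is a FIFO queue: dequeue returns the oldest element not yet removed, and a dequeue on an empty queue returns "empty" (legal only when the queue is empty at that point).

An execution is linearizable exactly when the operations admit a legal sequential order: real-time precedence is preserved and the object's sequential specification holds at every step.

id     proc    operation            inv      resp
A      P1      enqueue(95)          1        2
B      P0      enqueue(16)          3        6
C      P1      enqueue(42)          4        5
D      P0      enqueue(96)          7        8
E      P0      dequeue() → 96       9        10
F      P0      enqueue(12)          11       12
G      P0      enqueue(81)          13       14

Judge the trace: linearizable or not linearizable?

already the first 10 events (up to E's response at time 10) admit no linearization; the first 9 still do
every one of the 2 real-time-consistent orders over 5 completed FIFO queue ops fails the sequential spec
take A, B, C, D, E: step 5 already fails, because E dequeue() → 96 cannot occur there
take A, C, B, D, E: step 5 already fails, because E dequeue() → 96 cannot occur there

not linearizable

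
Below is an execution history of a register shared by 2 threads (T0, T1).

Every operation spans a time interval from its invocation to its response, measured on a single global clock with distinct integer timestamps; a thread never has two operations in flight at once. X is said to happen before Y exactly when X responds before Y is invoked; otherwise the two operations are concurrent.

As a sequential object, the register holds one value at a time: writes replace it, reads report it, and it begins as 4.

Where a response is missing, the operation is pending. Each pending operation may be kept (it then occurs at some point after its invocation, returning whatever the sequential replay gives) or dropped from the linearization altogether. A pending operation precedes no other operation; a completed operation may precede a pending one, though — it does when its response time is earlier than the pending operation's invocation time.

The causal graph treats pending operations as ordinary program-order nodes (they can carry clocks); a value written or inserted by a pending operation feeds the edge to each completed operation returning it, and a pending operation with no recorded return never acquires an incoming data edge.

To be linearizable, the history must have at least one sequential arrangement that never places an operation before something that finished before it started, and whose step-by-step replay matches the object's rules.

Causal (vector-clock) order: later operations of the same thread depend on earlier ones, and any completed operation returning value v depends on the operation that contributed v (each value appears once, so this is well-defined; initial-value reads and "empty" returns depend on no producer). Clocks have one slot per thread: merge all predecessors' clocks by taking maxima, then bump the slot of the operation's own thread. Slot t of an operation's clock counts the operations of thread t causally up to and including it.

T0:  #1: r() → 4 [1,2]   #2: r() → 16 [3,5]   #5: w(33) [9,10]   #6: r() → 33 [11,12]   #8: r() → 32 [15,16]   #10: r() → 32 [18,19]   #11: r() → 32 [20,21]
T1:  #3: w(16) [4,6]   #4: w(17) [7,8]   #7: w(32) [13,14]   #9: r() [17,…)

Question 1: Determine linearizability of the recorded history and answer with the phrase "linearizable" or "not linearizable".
linearizable

witness order: #1, #3, #2, #4, #5, #6, #7, #8, #9, #10, #11
step 1: #1 r() → 4 — value 4
step 2: #3 w(16) — value 16
step 3: #2 r() → 16 — value 16
step 4: #4 w(17) — value 17
step 5: #5 w(33) — value 33
step 6: #6 r() → 33 — value 33
step 7: #7 w(32) — value 32
step 8: #8 r() → 32 — value 32
step 9: #9 r() (pending, included) — value 32
step 10: #10 r() → 32 — value 32
step 11: #11 r() → 32 — value 32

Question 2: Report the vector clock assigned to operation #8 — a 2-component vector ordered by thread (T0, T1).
(5, 3)

#3, invoked 4, has no incoming edges; only T1's bump applies → (0, 1)
#1, invoked 1, has no incoming edges; only T0's bump applies → (1, 0)
merge at #4 (invoked 7): VC(#3)=(0, 1), own-thread bump on T1 → (0, 2)
merge at #7 (invoked 13): VC(#4)=(0, 2), own-thread bump on T1 → (0, 3)
merge at #2 (invoked 3): VC(#1)=(1, 0), VC(#3)=(0, 1), own-thread bump on T0 → (2, 1)
merge at #9 (invoked 17): VC(#7)=(0, 3), own-thread bump on T1 → (0, 4)
merge at #5 (invoked 9): VC(#2)=(2, 1), own-thread bump on T0 → (3, 1)
merge at #6 (invoked 11): VC(#5)=(3, 1), own-thread bump on T0 → (4, 1)
merge at #8 (invoked 15): VC(#6)=(4, 1), VC(#7)=(0, 3), own-thread bump on T0 → (5, 3)
merge at #10 (invoked 18): VC(#7)=(0, 3), VC(#8)=(5, 3), own-thread bump on T0 → (6, 3)
merge at #11 (invoked 20): VC(#7)=(0, 3), VC(#10)=(6, 3), own-thread bump on T0 → (7, 3)
target: VC(#8) = (5, 3)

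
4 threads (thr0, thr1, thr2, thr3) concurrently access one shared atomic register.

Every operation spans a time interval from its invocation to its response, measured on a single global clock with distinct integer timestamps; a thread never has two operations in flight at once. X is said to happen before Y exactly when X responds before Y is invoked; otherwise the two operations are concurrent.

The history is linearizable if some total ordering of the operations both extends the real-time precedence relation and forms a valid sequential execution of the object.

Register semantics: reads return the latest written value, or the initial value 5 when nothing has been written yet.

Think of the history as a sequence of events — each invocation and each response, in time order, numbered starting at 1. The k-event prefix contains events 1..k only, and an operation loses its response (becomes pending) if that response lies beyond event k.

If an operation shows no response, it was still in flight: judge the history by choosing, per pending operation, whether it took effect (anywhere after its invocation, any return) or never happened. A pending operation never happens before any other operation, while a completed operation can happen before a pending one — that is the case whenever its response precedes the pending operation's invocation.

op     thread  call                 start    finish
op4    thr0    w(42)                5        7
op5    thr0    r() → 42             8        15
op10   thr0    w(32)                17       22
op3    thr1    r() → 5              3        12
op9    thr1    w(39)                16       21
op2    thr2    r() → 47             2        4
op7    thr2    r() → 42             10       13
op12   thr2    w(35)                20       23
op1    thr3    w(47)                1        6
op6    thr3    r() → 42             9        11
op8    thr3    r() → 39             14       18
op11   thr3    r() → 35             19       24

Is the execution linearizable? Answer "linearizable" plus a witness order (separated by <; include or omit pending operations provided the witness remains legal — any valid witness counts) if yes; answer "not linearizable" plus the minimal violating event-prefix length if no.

linearizable — witness: op3 < op1 < op2 < op4 < op5 < op6 < op7 < op9 < op8 < op10 < op12 < op11

step 1: op3 r() → 5 — value 5
step 2: op1 w(47) — value 47
step 3: op2 r() → 47 — value 47
step 4: op4 w(42) — value 42
step 5: op5 r() → 42 — value 42
step 6: op6 r() → 42 — value 42
step 7: op7 r() → 42 — value 42
step 8: op9 w(39) — value 39
step 9: op8 r() → 39 — value 39
step 10: op10 w(32) — value 32
step 11: op12 w(35) — value 35
step 12: op11 r() → 35 — value 35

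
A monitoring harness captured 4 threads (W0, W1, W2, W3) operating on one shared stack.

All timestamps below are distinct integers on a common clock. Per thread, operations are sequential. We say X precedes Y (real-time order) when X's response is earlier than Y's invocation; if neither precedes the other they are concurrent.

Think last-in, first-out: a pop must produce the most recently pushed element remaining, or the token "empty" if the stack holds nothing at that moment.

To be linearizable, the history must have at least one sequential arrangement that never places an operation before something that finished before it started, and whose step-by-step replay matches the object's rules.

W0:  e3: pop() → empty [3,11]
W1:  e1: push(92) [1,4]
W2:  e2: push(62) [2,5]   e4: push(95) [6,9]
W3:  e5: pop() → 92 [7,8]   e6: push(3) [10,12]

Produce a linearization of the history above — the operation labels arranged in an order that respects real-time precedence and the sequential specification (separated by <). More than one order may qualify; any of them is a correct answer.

step 1: e3 pop() → empty — stack <>
step 2: e2 push(62) — stack <62>
step 3: e1 push(92) — stack <62,92>
step 4: e5 pop() → 92 — stack <62>
step 5: e4 push(95) — stack <62,95>
step 6: e6 push(3) — stack <62,95,3>

e3 < e2 < e1 < e5 < e4 < e6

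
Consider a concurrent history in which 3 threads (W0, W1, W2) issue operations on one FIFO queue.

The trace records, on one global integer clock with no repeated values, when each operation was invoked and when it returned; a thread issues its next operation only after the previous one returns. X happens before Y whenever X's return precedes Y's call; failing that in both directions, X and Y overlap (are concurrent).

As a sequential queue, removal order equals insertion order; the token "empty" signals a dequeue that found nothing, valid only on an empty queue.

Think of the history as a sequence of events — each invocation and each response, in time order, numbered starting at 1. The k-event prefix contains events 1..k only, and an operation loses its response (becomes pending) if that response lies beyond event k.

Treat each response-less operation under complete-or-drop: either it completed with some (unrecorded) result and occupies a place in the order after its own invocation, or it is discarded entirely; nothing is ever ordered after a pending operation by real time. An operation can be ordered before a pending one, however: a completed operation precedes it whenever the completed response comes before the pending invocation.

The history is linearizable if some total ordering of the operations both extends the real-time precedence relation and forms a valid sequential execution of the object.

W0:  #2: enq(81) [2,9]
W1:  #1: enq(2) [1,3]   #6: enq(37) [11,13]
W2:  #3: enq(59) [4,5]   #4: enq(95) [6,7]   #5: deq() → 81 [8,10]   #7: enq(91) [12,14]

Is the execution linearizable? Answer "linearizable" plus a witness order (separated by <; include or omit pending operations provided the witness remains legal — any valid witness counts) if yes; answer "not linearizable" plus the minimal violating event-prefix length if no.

1. #2 enq(81), leaving queue <81>
2. #1 enq(2), leaving queue <81,2>
3. #3 enq(59), leaving queue <81,2,59>
4. #4 enq(95), leaving queue <81,2,59,95>
5. #5 deq() → 81, leaving queue <2,59,95>
6. #6 enq(37), leaving queue <2,59,95,37>
7. #7 enq(91), leaving queue <2,59,95,37,91>

linearizable — witness: #2 < #1 < #3 < #4 < #5 < #6 < #7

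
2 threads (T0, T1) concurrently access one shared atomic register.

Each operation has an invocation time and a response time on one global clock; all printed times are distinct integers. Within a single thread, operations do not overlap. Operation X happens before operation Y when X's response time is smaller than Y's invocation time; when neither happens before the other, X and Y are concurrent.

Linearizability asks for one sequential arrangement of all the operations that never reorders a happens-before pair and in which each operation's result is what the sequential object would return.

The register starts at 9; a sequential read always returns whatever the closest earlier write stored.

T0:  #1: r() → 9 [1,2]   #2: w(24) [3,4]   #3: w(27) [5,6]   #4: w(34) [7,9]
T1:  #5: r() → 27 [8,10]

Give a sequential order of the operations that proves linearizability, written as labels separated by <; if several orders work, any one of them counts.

#1 < #2 < #3 < #5 < #4

1. #1 r() → 9, leaving value 9
2. #2 w(24), leaving value 24
3. #3 w(27), leaving value 27
4. #5 r() → 27, leaving value 27
5. #4 w(34), leaving value 34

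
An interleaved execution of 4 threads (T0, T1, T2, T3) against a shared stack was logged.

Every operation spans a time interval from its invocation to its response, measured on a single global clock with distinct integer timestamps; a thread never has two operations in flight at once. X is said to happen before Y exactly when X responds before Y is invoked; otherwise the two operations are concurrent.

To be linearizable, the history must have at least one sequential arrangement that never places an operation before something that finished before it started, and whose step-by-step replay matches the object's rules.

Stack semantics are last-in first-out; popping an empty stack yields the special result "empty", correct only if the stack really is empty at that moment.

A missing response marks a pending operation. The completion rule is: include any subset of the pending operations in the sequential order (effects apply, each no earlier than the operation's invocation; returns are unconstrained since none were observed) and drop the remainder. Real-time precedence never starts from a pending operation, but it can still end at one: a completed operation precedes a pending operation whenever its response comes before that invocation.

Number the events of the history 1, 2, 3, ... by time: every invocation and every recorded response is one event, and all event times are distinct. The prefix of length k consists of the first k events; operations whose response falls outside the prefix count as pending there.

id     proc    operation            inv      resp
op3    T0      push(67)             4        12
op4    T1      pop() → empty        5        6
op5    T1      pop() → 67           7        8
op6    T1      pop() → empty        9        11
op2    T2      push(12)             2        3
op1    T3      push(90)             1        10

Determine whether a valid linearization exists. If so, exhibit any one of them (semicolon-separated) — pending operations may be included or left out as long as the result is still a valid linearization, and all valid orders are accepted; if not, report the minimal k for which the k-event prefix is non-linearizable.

not linearizable — minimal violating prefix: 6 events

prefix check: 1..5 passes, 1..6 fails once op4's time-6 response joins
exactly one order of the 2 completed ops respects real time; the stack replay fails
no completion choice of the 2 pending operations (op1, op3) rescues it — every subset was tried
e.g. op2, op4 (pending dropped): illegal at step 2, since op4 pop() → empty cannot apply there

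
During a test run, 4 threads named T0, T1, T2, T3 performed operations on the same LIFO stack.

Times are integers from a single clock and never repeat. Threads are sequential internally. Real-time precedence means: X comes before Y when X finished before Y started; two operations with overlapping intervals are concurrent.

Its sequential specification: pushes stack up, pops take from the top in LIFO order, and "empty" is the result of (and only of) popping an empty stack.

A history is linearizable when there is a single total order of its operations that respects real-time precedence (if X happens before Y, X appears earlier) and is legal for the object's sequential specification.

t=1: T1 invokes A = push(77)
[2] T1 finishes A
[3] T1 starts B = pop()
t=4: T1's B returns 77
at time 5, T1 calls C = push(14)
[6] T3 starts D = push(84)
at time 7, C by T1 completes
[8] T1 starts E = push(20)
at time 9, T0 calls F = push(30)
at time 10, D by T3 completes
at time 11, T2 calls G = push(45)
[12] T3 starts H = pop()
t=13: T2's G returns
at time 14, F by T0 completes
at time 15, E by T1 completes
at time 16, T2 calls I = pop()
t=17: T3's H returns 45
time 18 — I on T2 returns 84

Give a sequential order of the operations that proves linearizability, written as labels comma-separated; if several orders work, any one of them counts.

A, B, C, E, F, D, G, H, I

1. A push(77), leaving stack <77>
2. B pop() → 77, leaving stack <>
3. C push(14), leaving stack <14>
4. E push(20), leaving stack <14,20>
5. F push(30), leaving stack <14,20,30>
6. D push(84), leaving stack <14,20,30,84>
7. G push(45), leaving stack <14,20,30,84,45>
8. H pop() → 45, leaving stack <14,20,30,84>
9. I pop() → 84, leaving stack <14,20,30>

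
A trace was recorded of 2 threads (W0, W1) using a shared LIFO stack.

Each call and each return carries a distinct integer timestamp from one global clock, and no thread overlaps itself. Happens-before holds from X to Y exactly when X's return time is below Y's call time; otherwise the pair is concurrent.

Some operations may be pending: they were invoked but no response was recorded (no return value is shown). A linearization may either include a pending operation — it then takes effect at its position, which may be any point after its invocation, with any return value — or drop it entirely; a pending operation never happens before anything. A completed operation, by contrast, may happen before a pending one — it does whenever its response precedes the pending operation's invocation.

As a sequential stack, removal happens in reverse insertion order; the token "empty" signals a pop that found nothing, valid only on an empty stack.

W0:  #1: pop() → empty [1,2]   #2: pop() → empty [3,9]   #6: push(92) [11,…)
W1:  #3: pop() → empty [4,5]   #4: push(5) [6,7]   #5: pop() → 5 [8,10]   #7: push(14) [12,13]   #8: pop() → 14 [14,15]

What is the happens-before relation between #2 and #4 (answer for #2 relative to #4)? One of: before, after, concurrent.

concurrent

#2 spans [3,9], #4 spans [6,7]
the intervals overlap in both directions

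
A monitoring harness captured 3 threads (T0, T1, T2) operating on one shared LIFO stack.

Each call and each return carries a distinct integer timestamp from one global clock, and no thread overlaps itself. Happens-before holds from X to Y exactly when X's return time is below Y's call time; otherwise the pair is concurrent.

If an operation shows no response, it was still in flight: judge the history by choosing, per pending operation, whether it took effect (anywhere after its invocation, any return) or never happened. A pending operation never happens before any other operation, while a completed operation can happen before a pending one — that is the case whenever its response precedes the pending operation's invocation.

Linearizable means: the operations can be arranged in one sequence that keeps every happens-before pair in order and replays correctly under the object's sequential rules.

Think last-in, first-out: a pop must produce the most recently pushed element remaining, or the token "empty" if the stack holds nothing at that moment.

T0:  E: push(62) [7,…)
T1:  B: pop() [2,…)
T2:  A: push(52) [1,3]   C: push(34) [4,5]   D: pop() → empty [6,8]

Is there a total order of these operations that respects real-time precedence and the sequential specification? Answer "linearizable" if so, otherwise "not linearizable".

cut after 7 events: linearizable; cut after 8 events (D responds, time 8): not linearizable
one real-time candidate order over the 3 completed operations — the LIFO stack replay rejects it
include/drop combinations of the 2 pending operations (B, E) were all tried; none helps
one such order, A, C, D (pending dropped), breaks at step 3 where D pop() → empty is illegal

not linearizable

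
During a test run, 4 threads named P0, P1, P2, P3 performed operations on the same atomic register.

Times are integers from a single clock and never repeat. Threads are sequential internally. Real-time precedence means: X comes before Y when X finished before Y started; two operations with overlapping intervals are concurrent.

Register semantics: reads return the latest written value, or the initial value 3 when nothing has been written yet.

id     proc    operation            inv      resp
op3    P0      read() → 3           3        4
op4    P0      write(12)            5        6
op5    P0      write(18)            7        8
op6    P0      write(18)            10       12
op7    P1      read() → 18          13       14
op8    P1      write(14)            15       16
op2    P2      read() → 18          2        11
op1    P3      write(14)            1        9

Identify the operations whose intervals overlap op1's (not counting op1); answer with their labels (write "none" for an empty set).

op2, op3, op4, op5

op1 runs from 1 to 9; window-overlapping ops are concurrent
op2 [2,11]: concurrent
op3 [3,4]: concurrent
op4 [5,6]: concurrent
op5 [7,8]: concurrent
op6 [10,12]: after
op7 [13,14]: after
op8 [15,16]: after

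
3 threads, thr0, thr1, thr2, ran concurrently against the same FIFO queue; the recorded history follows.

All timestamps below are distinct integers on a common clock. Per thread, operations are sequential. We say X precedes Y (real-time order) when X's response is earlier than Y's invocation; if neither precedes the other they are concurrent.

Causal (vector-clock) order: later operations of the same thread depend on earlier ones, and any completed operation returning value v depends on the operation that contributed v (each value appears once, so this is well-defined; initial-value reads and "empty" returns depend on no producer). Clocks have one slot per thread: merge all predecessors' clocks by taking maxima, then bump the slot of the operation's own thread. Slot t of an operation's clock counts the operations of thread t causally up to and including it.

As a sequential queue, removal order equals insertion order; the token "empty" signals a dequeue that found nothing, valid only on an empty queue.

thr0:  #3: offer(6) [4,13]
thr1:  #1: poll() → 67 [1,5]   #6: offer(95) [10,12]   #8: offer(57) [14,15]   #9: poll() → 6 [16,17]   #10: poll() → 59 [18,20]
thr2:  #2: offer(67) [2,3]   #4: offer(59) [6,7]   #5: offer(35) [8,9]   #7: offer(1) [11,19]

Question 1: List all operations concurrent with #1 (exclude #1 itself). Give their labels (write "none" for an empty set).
#1 runs from 1 to 5; window-overlapping ops are concurrent
#2 [2,3]: concurrent
#3 [4,13]: concurrent
#4 [6,7]: after
#5 [8,9]: after
#6 [10,12]: after
#7 [11,19]: after
#8 [14,15]: after
#9 [16,17]: after
#10 [18,20]: after

#2, #3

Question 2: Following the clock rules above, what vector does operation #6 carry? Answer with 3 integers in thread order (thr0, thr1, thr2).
invoked at 2, #2 has no predecessors; its own thr2 bump gives (0, 0, 1)
invoked at 4, #3 has no predecessors; its own thr0 bump gives (1, 0, 0)
#4, invoked 6, takes VC(#2)=(0, 0, 1) under max, adds 1 for thr2 → (0, 0, 2)
#1, invoked 1, takes VC(#2)=(0, 0, 1) under max, adds 1 for thr1 → (0, 1, 1)
#5, invoked 8, takes VC(#4)=(0, 0, 2) under max, adds 1 for thr2 → (0, 0, 3)
#6, invoked 10, takes VC(#1)=(0, 1, 1) under max, adds 1 for thr1 → (0, 2, 1)
#7, invoked 11, takes VC(#5)=(0, 0, 3) under max, adds 1 for thr2 → (0, 0, 4)
#8, invoked 14, takes VC(#6)=(0, 2, 1) under max, adds 1 for thr1 → (0, 3, 1)
#9, invoked 16, takes VC(#3)=(1, 0, 0), VC(#8)=(0, 3, 1) under max, adds 1 for thr1 → (1, 4, 1)
#10, invoked 18, takes VC(#4)=(0, 0, 2), VC(#9)=(1, 4, 1) under max, adds 1 for thr1 → (1, 5, 2)
target: VC(#6) = (0, 2, 1)

(0, 2, 1)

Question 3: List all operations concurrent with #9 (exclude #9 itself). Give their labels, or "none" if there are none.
#9 spans [16,17]: anything still running between times 16 and 17 counts as concurrent
#1 [1,5]: before
#2 [2,3]: before
#3 [4,13]: before
#4 [6,7]: before
#5 [8,9]: before
#6 [10,12]: before
#7 [11,19]: concurrent
#8 [14,15]: before
#10 [18,20]: after

#7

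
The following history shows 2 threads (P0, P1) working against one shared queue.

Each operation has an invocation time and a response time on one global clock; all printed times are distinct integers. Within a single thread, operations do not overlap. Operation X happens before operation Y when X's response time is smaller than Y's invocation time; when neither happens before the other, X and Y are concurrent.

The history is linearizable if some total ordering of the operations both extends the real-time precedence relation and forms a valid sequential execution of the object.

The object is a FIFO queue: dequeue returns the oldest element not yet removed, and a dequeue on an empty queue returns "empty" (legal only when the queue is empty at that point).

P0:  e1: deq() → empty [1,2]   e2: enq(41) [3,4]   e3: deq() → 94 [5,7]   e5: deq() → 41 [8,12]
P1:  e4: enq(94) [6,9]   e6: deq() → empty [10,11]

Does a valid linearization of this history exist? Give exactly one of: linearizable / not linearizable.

not linearizable

prefix check: 1..6 passes, 1..7 fails once e3's time-7 response joins
the completed operations (3 total) allow one real-time order; the queue replay rejects it
include/drop combinations of the 1 pending operation (e4) were all tried; none helps
sample order e1, e2, e3 (pending dropped) stalls at step 3 — e3 deq() → 94 has no legal effect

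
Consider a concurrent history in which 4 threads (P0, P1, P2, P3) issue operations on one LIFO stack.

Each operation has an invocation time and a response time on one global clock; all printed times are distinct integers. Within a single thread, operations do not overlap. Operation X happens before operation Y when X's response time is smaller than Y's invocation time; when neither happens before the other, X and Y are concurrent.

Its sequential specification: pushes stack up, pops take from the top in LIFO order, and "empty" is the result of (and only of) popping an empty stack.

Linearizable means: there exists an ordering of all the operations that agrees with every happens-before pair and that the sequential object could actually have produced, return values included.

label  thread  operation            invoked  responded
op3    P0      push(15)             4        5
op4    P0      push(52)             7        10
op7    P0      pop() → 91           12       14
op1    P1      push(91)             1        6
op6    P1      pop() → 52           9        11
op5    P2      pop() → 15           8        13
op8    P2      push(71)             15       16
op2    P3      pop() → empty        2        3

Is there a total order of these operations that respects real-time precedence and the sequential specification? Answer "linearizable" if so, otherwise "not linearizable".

linearizable

a witness: op2, op1, op3, op4, op6, op5, op7, op8
1. op2 pop() → empty, leaving stack <>
2. op1 push(91), leaving stack <91>
3. op3 push(15), leaving stack <91,15>
4. op4 push(52), leaving stack <91,15,52>
5. op6 pop() → 52, leaving stack <91,15>
6. op5 pop() → 15, leaving stack <91>
7. op7 pop() → 91, leaving stack <>
8. op8 push(71), leaving stack <71>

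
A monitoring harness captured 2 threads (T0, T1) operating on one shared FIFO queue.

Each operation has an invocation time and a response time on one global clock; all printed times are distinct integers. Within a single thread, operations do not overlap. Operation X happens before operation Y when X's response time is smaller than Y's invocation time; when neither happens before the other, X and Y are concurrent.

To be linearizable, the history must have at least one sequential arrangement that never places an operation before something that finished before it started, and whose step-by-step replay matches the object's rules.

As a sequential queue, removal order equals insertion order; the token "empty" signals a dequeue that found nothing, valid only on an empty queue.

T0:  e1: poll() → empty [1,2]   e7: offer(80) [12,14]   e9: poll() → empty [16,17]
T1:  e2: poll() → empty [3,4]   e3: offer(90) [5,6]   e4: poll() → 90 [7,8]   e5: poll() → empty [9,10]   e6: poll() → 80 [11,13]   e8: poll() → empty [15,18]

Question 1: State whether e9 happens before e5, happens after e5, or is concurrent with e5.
Answer: after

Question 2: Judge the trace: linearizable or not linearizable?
linearizable

one valid linearization: e1, e2, e3, e4, e5, e7, e6, e8, e9
after step 1 (e1 poll() → empty): queue <>
after step 2 (e2 poll() → empty): queue <>
after step 3 (e3 offer(90)): queue <90>
after step 4 (e4 poll() → 90): queue <>
after step 5 (e5 poll() → empty): queue <>
after step 6 (e7 offer(80)): queue <80>
after step 7 (e6 poll() → 80): queue <>
after step 8 (e8 poll() → empty): queue <>
after step 9 (e9 poll() → empty): queue <>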